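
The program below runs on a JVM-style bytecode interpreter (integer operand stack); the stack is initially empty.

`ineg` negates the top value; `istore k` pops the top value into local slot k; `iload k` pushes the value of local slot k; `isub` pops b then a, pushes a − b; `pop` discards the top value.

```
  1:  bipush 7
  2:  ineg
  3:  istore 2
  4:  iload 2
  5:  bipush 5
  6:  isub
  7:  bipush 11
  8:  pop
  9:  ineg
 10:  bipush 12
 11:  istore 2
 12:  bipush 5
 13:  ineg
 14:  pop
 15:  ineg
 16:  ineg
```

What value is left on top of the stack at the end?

12

bipush 7  : 7
ineg      : -7
istore 2  : (empty)
iload 2   : -7
bipush 5  : -7 5
isub      : -12
bipush 11 : -12 11
pop       : -12
ineg      : 12
bipush 12 : 12 12
istore 2  : 12
bipush 5  : 12 5
ineg      : 12 -5
pop       : 12
ineg      : -12
ineg      : 12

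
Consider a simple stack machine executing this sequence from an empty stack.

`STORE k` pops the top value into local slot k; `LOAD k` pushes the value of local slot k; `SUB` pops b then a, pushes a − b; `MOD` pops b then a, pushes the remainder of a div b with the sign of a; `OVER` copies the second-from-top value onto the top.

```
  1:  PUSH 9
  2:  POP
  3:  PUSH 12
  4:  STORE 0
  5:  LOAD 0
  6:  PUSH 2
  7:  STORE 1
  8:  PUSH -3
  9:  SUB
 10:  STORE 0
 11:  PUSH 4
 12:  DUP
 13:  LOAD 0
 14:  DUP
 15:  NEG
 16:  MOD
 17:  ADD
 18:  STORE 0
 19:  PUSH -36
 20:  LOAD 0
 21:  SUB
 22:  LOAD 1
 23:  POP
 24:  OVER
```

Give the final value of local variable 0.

PUSH 9    [9]
POP       []
PUSH 12   [12]
STORE 0   []
LOAD 0    [12]
PUSH 2    [12, 2]
STORE 1   [12]
PUSH -3   [12, -3]
SUB       [15]
STORE 0   []
PUSH 4    [4]
DUP       [4, 4]
LOAD 0    [4, 4, 15]
DUP       [4, 4, 15, 15]
NEG       [4, 4, 15, -15]
MOD       [4, 4, 0]
ADD       [4, 4]
STORE 0   [4]
PUSH -36  [4, -36]
LOAD 0    [4, -36, 4]
SUB       [4, -40]
LOAD 1    [4, -40, 2]
POP       [4, -40]
OVER      [4, -40, 4]

4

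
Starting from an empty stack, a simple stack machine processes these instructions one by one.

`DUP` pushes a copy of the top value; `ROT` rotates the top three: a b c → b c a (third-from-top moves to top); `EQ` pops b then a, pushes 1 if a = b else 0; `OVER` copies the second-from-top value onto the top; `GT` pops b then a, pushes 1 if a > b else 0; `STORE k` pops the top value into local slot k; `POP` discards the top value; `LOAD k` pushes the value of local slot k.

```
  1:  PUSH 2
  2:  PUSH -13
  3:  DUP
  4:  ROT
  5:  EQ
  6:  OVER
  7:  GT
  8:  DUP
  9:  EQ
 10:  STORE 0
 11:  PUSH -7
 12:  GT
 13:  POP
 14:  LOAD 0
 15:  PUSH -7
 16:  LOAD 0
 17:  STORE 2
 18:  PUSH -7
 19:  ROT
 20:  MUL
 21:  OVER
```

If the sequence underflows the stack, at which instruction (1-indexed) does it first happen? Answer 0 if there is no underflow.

0

PUSH 2   → [2]
PUSH -13 → [2, -13]
DUP      → [2, -13, -13]
ROT      → [-13, -13, 2]
EQ       → [-13, 0]
OVER     → [-13, 0, -13]
GT       → [-13, 1]
DUP      → [-13, 1, 1]
EQ       → [-13, 1]
STORE 0  → [-13]
PUSH -7  → [-13, -7]
GT       → [0]
POP      → []
LOAD 0   → [1]
PUSH -7  → [1, -7]
LOAD 0   → [1, -7, 1]
STORE 2  → [1, -7]
PUSH -7  → [1, -7, -7]
ROT      → [-7, -7, 1]
MUL      → [-7, -7]
OVER     → [-7, -7, -7]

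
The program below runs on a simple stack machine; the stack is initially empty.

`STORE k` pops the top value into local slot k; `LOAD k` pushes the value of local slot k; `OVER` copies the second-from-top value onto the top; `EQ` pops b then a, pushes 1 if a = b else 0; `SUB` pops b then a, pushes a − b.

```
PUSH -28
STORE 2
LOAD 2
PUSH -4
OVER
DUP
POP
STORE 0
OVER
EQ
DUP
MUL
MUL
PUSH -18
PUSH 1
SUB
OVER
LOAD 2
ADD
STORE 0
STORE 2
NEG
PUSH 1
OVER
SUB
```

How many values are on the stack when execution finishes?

2

PUSH -28 → [-28]
STORE 2  → []
LOAD 2   → [-28]
PUSH -4  → [-28, -4]
OVER     → [-28, -4, -28]
DUP      → [-28, -4, -28, -28]
POP      → [-28, -4, -28]
STORE 0  → [-28, -4]
OVER     → [-28, -4, -28]
EQ       → [-28, 0]
DUP      → [-28, 0, 0]
MUL      → [-28, 0]
MUL      → [0]
PUSH -18 → [0, -18]
PUSH 1   → [0, -18, 1]
SUB      → [0, -19]
OVER     → [0, -19, 0]
LOAD 2   → [0, -19, 0, -28]
ADD      → [0, -19, -28]
STORE 0  → [0, -19]
STORE 2  → [0]
NEG      → [0]
PUSH 1   → [0, 1]
OVER     → [0, 1, 0]
SUB      → [0, 1]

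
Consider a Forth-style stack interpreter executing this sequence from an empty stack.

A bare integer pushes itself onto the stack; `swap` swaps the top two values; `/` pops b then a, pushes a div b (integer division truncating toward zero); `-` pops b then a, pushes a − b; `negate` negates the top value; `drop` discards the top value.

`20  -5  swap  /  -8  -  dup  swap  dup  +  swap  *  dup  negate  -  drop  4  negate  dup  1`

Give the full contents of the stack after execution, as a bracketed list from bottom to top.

20     : [20]
-5     : [20, -5]
swap   : [-5, 20]
/      : [0]
-8     : [0, -8]
-      : [8]
dup    : [8, 8]
swap   : [8, 8]
dup    : [8, 8, 8]
+      : [8, 16]
swap   : [16, 8]
*      : [128]
dup    : [128, 128]
negate : [128, -128]
-      : [256]
drop   : []
4      : [4]
negate : [-4]
dup    : [-4, -4]
1      : [-4, -4, 1]

[-4, -4, 1]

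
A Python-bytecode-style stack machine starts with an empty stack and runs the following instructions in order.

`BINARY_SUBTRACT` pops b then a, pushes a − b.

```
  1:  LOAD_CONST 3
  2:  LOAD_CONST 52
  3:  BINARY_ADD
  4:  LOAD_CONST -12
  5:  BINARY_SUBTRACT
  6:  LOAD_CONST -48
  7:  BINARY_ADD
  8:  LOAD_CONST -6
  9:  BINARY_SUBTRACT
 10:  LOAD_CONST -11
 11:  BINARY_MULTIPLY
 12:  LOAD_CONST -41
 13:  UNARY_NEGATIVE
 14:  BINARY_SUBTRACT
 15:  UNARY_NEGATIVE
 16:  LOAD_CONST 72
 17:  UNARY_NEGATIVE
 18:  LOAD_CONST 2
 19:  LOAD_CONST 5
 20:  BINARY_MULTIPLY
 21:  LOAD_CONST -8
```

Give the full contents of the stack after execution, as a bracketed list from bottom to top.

[316, -72, 10, -8]

LOAD_CONST 3     [3]
LOAD_CONST 52    [3, 52]
BINARY_ADD       [55]
LOAD_CONST -12   [55, -12]
BINARY_SUBTRACT  [67]
LOAD_CONST -48   [67, -48]
BINARY_ADD       [19]
LOAD_CONST -6    [19, -6]
BINARY_SUBTRACT  [25]
LOAD_CONST -11   [25, -11]
BINARY_MULTIPLY  [-275]
LOAD_CONST -41   [-275, -41]
UNARY_NEGATIVE   [-275, 41]
BINARY_SUBTRACT  [-316]
UNARY_NEGATIVE   [316]
LOAD_CONST 72    [316, 72]
UNARY_NEGATIVE   [316, -72]
LOAD_CONST 2     [316, -72, 2]
LOAD_CONST 5     [316, -72, 2, 5]
BINARY_MULTIPLY  [316, -72, 10]
LOAD_CONST -8    [316, -72, 10, -8]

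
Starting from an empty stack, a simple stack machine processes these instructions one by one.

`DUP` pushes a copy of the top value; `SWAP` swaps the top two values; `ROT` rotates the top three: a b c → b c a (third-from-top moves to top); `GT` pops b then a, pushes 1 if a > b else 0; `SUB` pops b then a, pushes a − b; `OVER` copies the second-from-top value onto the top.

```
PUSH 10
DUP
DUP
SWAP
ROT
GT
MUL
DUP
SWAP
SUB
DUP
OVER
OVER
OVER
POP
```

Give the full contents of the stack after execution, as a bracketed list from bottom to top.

PUSH 10 -> 10
DUP     -> 10 10
DUP     -> 10 10 10
SWAP    -> 10 10 10
ROT     -> 10 10 10
GT      -> 10 0
MUL     -> 0
DUP     -> 0 0
SWAP    -> 0 0
SUB     -> 0
DUP     -> 0 0
OVER    -> 0 0 0
OVER    -> 0 0 0 0
OVER    -> 0 0 0 0 0
POP     -> 0 0 0 0

[0, 0, 0, 0]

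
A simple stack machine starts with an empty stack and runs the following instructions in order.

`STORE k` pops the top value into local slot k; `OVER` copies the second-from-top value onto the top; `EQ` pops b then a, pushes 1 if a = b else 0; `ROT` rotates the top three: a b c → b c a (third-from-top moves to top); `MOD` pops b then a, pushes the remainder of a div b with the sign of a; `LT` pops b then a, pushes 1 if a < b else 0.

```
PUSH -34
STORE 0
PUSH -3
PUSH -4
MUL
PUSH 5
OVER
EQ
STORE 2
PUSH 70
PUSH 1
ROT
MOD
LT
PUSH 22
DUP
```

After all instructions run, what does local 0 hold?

PUSH -34 -> -34
STORE 0  -> (empty)
PUSH -3  -> -3
PUSH -4  -> -3 -4
MUL      -> 12
PUSH 5   -> 12 5
OVER     -> 12 5 12
EQ       -> 12 0
STORE 2  -> 12
PUSH 70  -> 12 70
PUSH 1   -> 12 70 1
ROT      -> 70 1 12
MOD      -> 70 1
LT       -> 0
PUSH 22  -> 0 22
DUP      -> 0 22 22

-34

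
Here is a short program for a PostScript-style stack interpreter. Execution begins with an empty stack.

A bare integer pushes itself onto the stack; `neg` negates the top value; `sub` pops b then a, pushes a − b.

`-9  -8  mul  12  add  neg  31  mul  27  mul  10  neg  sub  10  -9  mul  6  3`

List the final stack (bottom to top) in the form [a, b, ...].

-9  -> -9
-8  -> -9 -8
mul -> 72
12  -> 72 12
add -> 84
neg -> -84
31  -> -84 31
mul -> -2604
27  -> -2604 27
mul -> -70308
10  -> -70308 10
neg -> -70308 -10
sub -> -70298
10  -> -70298 10
-9  -> -70298 10 -9
mul -> -70298 -90
6   -> -70298 -90 6
3   -> -70298 -90 6 3

[-70298, -90, 6, 3]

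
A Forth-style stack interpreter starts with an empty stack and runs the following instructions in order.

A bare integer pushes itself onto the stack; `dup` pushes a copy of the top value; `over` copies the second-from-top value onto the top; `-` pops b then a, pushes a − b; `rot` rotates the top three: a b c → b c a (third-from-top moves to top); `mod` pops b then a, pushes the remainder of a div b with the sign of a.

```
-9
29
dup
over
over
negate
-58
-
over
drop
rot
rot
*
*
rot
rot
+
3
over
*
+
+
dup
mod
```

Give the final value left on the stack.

-9     → [-9]
29     → [-9, 29]
dup    → [-9, 29, 29]
over   → [-9, 29, 29, 29]
over   → [-9, 29, 29, 29, 29]
negate → [-9, 29, 29, 29, -29]
-58    → [-9, 29, 29, 29, -29, -58]
-      → [-9, 29, 29, 29, 29]
over   → [-9, 29, 29, 29, 29, 29]
drop   → [-9, 29, 29, 29, 29]
rot    → [-9, 29, 29, 29, 29]
rot    → [-9, 29, 29, 29, 29]
*      → [-9, 29, 29, 841]
*      → [-9, 29, 24389]
rot    → [29, 24389, -9]
rot    → [24389, -9, 29]
+      → [24389, 20]
3      → [24389, 20, 3]
over   → [24389, 20, 3, 20]
*      → [24389, 20, 60]
+      → [24389, 80]
+      → [24469]
dup    → [24469, 24469]
mod    → [0]

0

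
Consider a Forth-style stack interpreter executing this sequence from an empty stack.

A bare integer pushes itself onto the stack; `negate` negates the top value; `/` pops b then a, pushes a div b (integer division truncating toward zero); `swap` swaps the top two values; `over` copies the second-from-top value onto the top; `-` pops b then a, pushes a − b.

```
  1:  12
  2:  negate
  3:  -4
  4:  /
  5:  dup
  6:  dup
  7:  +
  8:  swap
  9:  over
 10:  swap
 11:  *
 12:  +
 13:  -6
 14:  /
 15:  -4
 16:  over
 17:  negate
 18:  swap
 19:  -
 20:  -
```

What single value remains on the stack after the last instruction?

12     → 12
negate → -12
-4     → -12 -4
/      → 3
dup    → 3 3
dup    → 3 3 3
+      → 3 6
swap   → 6 3
over   → 6 3 6
swap   → 6 6 3
*      → 6 18
+      → 24
-6     → 24 -6
/      → -4
-4     → -4 -4
over   → -4 -4 -4
negate → -4 -4 4
swap   → -4 4 -4
-      → -4 8
-      → -12

-12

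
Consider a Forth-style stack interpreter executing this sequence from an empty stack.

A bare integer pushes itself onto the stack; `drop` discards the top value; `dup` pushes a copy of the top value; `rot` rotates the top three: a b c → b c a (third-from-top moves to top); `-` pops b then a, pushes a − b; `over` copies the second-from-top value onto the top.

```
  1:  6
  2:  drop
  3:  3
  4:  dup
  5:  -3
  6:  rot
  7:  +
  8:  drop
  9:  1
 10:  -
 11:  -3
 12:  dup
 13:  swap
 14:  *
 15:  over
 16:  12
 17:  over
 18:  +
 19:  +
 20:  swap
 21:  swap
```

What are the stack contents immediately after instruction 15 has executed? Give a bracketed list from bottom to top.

[2, 9, 2]

6     6
drop  (empty)
3     3
dup   3 3
-3    3 3 -3
rot   3 -3 3
+     3 0
drop  3
1     3 1
-     2
-3    2 -3
dup   2 -3 -3
swap  2 -3 -3
*     2 9
over  2 9 2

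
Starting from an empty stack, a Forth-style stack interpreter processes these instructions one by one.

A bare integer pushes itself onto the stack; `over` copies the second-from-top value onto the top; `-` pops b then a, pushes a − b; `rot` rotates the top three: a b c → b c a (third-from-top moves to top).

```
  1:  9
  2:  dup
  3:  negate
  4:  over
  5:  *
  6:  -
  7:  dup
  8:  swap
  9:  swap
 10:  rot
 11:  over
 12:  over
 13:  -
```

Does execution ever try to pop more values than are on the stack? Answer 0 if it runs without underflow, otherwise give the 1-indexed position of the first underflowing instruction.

10

9      → [9]
dup    → [9, 9]
negate → [9, -9]
over   → [9, -9, 9]
*      → [9, -81]
-      → [90]
dup    → [90, 90]
swap   → [90, 90]
swap   → [90, 90]
rot  — needs 3 operands, stack has 2 → underflow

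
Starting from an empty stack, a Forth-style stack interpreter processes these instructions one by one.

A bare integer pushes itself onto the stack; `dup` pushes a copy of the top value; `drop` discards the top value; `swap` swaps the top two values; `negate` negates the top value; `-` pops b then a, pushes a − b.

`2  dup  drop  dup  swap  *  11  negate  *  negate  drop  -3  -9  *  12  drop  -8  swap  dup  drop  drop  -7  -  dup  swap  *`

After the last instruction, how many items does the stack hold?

1

2      -> [2]
dup    -> [2, 2]
drop   -> [2]
dup    -> [2, 2]
swap   -> [2, 2]
*      -> [4]
11     -> [4, 11]
negate -> [4, -11]
*      -> [-44]
negate -> [44]
drop   -> []
-3     -> [-3]
-9     -> [-3, -9]
*      -> [27]
12     -> [27, 12]
drop   -> [27]
-8     -> [27, -8]
swap   -> [-8, 27]
dup    -> [-8, 27, 27]
drop   -> [-8, 27]
drop   -> [-8]
-7     -> [-8, -7]
-      -> [-1]
dup    -> [-1, -1]
swap   -> [-1, -1]
*      -> [1]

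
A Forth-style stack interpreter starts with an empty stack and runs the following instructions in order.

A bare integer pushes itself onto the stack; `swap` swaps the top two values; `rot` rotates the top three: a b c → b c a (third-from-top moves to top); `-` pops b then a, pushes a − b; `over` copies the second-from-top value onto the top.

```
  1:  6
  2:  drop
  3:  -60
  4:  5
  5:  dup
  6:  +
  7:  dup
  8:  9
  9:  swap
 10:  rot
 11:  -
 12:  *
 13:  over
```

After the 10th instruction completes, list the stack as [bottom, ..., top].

[-60, 9, 10, 10]

6    -> [6]
drop -> []
-60  -> [-60]
5    -> [-60, 5]
dup  -> [-60, 5, 5]
+    -> [-60, 10]
dup  -> [-60, 10, 10]
9    -> [-60, 10, 10, 9]
swap -> [-60, 10, 9, 10]
rot  -> [-60, 9, 10, 10]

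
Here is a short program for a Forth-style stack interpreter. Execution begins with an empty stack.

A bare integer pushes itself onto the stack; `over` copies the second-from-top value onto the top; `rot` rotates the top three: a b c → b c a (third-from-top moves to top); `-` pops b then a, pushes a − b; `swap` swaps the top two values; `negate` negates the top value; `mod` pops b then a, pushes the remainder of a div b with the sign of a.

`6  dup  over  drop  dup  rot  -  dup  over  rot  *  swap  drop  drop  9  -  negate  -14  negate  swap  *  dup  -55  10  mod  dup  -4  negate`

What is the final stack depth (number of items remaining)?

5

6      -> 6
dup    -> 6 6
over   -> 6 6 6
drop   -> 6 6
dup    -> 6 6 6
rot    -> 6 6 6
-      -> 6 0
dup    -> 6 0 0
over   -> 6 0 0 0
rot    -> 6 0 0 0
*      -> 6 0 0
swap   -> 6 0 0
drop   -> 6 0
drop   -> 6
9      -> 6 9
-      -> -3
negate -> 3
-14    -> 3 -14
negate -> 3 14
swap   -> 14 3
*      -> 42
dup    -> 42 42
-55    -> 42 42 -55
10     -> 42 42 -55 10
mod    -> 42 42 -5
dup    -> 42 42 -5 -5
-4     -> 42 42 -5 -5 -4
negate -> 42 42 -5 -5 4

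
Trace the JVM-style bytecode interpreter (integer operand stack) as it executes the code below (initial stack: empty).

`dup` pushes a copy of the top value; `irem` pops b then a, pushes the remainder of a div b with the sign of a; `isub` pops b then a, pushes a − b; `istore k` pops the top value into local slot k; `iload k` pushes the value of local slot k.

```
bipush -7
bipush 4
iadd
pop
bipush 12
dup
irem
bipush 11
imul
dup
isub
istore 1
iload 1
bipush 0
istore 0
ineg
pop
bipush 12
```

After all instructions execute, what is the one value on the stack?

12

bipush -7  [-7]
bipush 4   [-7, 4]
iadd       [-3]
pop        []
bipush 12  [12]
dup        [12, 12]
irem       [0]
bipush 11  [0, 11]
imul       [0]
dup        [0, 0]
isub       [0]
istore 1   []
iload 1    [0]
bipush 0   [0, 0]
istore 0   [0]
ineg       [0]
pop        []
bipush 12  [12]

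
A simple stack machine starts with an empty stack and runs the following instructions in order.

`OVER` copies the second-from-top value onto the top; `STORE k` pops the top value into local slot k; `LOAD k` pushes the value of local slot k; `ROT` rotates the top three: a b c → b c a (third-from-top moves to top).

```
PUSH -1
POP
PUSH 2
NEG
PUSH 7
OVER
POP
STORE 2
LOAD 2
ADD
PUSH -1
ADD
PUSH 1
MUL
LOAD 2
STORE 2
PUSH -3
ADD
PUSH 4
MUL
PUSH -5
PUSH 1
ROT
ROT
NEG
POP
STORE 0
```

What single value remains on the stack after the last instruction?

1

PUSH -1 → [-1]
POP     → []
PUSH 2  → [2]
NEG     → [-2]
PUSH 7  → [-2, 7]
OVER    → [-2, 7, -2]
POP     → [-2, 7]
STORE 2 → [-2]
LOAD 2  → [-2, 7]
ADD     → [5]
PUSH -1 → [5, -1]
ADD     → [4]
PUSH 1  → [4, 1]
MUL     → [4]
LOAD 2  → [4, 7]
STORE 2 → [4]
PUSH -3 → [4, -3]
ADD     → [1]
PUSH 4  → [1, 4]
MUL     → [4]
PUSH -5 → [4, -5]
PUSH 1  → [4, -5, 1]
ROT     → [-5, 1, 4]
ROT     → [1, 4, -5]
NEG     → [1, 4, 5]
POP     → [1, 4]
STORE 0 → [1]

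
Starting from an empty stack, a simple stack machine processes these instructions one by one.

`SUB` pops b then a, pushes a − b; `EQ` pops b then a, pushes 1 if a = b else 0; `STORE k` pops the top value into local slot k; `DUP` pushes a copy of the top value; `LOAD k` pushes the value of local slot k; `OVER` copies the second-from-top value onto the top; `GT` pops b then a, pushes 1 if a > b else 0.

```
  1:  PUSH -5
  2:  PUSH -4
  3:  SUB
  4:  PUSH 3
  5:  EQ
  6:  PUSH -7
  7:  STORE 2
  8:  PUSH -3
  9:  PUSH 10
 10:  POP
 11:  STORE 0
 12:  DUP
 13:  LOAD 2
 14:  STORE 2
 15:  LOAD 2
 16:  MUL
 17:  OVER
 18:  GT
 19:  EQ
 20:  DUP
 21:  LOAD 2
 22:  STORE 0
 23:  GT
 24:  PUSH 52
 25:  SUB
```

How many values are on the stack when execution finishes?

PUSH -5 -> [-5]
PUSH -4 -> [-5, -4]
SUB     -> [-1]
PUSH 3  -> [-1, 3]
EQ      -> [0]
PUSH -7 -> [0, -7]
STORE 2 -> [0]
PUSH -3 -> [0, -3]
PUSH 10 -> [0, -3, 10]
POP     -> [0, -3]
STORE 0 -> [0]
DUP     -> [0, 0]
LOAD 2  -> [0, 0, -7]
STORE 2 -> [0, 0]
LOAD 2  -> [0, 0, -7]
MUL     -> [0, 0]
OVER    -> [0, 0, 0]
GT      -> [0, 0]
EQ      -> [1]
DUP     -> [1, 1]
LOAD 2  -> [1, 1, -7]
STORE 0 -> [1, 1]
GT      -> [0]
PUSH 52 -> [0, 52]
SUB     -> [-52]

1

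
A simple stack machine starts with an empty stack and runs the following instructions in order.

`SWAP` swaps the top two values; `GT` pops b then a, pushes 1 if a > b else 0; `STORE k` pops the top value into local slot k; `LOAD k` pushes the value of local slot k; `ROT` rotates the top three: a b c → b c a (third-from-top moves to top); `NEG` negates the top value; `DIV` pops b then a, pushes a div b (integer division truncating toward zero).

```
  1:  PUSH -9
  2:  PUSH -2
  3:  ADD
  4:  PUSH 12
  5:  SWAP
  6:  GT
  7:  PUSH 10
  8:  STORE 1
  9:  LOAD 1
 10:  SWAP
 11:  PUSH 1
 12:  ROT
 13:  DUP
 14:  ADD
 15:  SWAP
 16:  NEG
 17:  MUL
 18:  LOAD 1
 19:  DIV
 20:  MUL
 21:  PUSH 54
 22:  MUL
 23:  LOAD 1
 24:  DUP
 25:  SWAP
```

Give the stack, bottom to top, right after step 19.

[1, -2]

PUSH -9 → -9
PUSH -2 → -9 -2
ADD     → -11
PUSH 12 → -11 12
SWAP    → 12 -11
GT      → 1
PUSH 10 → 1 10
STORE 1 → 1
LOAD 1  → 1 10
SWAP    → 10 1
PUSH 1  → 10 1 1
ROT     → 1 1 10
DUP     → 1 1 10 10
ADD     → 1 1 20
SWAP    → 1 20 1
NEG     → 1 20 -1
MUL     → 1 -20
LOAD 1  → 1 -20 10
DIV     → 1 -2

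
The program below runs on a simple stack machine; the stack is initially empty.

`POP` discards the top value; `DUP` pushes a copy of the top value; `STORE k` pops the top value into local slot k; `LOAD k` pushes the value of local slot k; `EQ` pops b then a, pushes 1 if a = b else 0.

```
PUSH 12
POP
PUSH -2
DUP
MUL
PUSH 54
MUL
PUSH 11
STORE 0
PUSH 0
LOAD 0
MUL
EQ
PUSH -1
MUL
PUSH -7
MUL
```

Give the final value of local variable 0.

PUSH 12 : 12
POP     : (empty)
PUSH -2 : -2
DUP     : -2 -2
MUL     : 4
PUSH 54 : 4 54
MUL     : 216
PUSH 11 : 216 11
STORE 0 : 216
PUSH 0  : 216 0
LOAD 0  : 216 0 11
MUL     : 216 0
EQ      : 0
PUSH -1 : 0 -1
MUL     : 0
PUSH -7 : 0 -7
MUL     : 0

11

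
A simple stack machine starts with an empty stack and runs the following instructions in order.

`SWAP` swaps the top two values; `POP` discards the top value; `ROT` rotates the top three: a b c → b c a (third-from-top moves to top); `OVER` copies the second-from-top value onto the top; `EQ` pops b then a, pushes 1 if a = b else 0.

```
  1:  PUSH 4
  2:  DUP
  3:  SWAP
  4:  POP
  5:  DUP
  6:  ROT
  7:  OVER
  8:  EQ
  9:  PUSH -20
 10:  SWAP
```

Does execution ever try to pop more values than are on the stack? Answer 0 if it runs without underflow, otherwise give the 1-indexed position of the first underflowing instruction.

6

PUSH 4 -> [4]
DUP    -> [4, 4]
SWAP   -> [4, 4]
POP    -> [4]
DUP    -> [4, 4]
ROT  — needs 3 operands, stack has 2 → underflow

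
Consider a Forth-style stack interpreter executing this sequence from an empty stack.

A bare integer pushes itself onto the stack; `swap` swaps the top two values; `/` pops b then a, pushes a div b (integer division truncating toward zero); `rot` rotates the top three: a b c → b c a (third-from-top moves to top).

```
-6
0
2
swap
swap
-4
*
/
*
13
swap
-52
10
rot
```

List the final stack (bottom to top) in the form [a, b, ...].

-6   : -6
0    : -6 0
2    : -6 0 2
swap : -6 2 0
swap : -6 0 2
-4   : -6 0 2 -4
*    : -6 0 -8
/    : -6 0
*    : 0
13   : 0 13
swap : 13 0
-52  : 13 0 -52
10   : 13 0 -52 10
rot  : 13 -52 10 0

[13, -52, 10, 0]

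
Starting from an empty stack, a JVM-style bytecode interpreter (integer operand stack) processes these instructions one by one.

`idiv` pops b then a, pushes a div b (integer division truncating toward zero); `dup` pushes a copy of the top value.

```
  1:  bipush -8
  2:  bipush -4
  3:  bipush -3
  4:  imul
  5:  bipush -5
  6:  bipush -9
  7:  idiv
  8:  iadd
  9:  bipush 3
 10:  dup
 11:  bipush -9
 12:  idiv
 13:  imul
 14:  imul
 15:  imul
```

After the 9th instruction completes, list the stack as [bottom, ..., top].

bipush -8 → -8
bipush -4 → -8 -4
bipush -3 → -8 -4 -3
imul      → -8 12
bipush -5 → -8 12 -5
bipush -9 → -8 12 -5 -9
idiv      → -8 12 0
iadd      → -8 12
bipush 3  → -8 12 3

[-8, 12, 3]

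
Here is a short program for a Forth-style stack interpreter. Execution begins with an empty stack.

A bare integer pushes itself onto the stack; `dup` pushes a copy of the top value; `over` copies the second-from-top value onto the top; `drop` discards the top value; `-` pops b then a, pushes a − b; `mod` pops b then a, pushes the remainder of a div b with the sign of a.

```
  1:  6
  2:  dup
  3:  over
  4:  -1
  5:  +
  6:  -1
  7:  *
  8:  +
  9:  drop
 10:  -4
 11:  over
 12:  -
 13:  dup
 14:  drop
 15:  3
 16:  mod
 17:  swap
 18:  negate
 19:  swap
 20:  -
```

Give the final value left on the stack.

-5

6       [6]
dup     [6, 6]
over    [6, 6, 6]
-1      [6, 6, 6, -1]
+       [6, 6, 5]
-1      [6, 6, 5, -1]
*       [6, 6, -5]
+       [6, 1]
drop    [6]
-4      [6, -4]
over    [6, -4, 6]
-       [6, -10]
dup     [6, -10, -10]
drop    [6, -10]
3       [6, -10, 3]
mod     [6, -1]
swap    [-1, 6]
negate  [-1, -6]
swap    [-6, -1]
-       [-5]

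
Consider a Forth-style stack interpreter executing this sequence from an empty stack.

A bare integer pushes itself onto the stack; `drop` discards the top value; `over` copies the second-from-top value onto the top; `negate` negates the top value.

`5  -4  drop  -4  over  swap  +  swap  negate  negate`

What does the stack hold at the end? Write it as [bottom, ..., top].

[1, 5]

5      : 5
-4     : 5 -4
drop   : 5
-4     : 5 -4
over   : 5 -4 5
swap   : 5 5 -4
+      : 5 1
swap   : 1 5
negate : 1 -5
negate : 1 5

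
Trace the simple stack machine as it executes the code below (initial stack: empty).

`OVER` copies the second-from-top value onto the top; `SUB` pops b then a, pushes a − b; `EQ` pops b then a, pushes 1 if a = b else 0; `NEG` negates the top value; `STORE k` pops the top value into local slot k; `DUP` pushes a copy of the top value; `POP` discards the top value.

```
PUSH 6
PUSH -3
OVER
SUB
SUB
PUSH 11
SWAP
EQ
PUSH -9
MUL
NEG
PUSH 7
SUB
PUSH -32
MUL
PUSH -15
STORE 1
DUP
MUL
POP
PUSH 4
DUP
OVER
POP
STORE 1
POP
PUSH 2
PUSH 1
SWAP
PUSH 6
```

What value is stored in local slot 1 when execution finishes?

PUSH 6   → [6]
PUSH -3  → [6, -3]
OVER     → [6, -3, 6]
SUB      → [6, -9]
SUB      → [15]
PUSH 11  → [15, 11]
SWAP     → [11, 15]
EQ       → [0]
PUSH -9  → [0, -9]
MUL      → [0]
NEG      → [0]
PUSH 7   → [0, 7]
SUB      → [-7]
PUSH -32 → [-7, -32]
MUL      → [224]
PUSH -15 → [224, -15]
STORE 1  → [224]
DUP      → [224, 224]
MUL      → [50176]
POP      → []
PUSH 4   → [4]
DUP      → [4, 4]
OVER     → [4, 4, 4]
POP      → [4, 4]
STORE 1  → [4]
POP      → []
PUSH 2   → [2]
PUSH 1   → [2, 1]
SWAP     → [1, 2]
PUSH 6   → [1, 2, 6]

4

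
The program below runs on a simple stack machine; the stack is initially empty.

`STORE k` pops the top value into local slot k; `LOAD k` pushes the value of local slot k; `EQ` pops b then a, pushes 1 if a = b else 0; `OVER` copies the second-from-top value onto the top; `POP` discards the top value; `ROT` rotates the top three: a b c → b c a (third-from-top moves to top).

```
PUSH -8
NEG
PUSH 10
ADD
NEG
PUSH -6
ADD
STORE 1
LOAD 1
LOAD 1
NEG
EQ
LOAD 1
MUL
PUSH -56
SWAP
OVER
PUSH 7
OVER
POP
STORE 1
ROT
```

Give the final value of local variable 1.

7

PUSH -8  → -8
NEG      → 8
PUSH 10  → 8 10
ADD      → 18
NEG      → -18
PUSH -6  → -18 -6
ADD      → -24
STORE 1  → (empty)
LOAD 1   → -24
LOAD 1   → -24 -24
NEG      → -24 24
EQ       → 0
LOAD 1   → 0 -24
MUL      → 0
PUSH -56 → 0 -56
SWAP     → -56 0
OVER     → -56 0 -56
PUSH 7   → -56 0 -56 7
OVER     → -56 0 -56 7 -56
POP      → -56 0 -56 7
STORE 1  → -56 0 -56
ROT      → 0 -56 -56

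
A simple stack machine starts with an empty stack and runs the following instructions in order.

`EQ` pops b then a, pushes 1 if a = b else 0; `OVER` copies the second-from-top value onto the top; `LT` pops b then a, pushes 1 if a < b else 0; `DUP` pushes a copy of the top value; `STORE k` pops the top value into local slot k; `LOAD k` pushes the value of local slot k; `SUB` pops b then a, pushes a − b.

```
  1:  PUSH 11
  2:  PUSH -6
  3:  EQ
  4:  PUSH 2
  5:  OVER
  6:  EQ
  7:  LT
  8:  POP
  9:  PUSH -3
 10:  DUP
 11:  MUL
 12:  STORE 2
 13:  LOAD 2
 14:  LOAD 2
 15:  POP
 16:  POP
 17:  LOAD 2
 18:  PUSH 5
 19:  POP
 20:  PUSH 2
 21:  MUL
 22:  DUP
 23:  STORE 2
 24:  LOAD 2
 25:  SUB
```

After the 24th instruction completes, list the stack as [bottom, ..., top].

[18, 18]

PUSH 11 : [11]
PUSH -6 : [11, -6]
EQ      : [0]
PUSH 2  : [0, 2]
OVER    : [0, 2, 0]
EQ      : [0, 0]
LT      : [0]
POP     : []
PUSH -3 : [-3]
DUP     : [-3, -3]
MUL     : [9]
STORE 2 : []
LOAD 2  : [9]
LOAD 2  : [9, 9]
POP     : [9]
POP     : []
LOAD 2  : [9]
PUSH 5  : [9, 5]
POP     : [9]
PUSH 2  : [9, 2]
MUL     : [18]
DUP     : [18, 18]
STORE 2 : [18]
LOAD 2  : [18, 18]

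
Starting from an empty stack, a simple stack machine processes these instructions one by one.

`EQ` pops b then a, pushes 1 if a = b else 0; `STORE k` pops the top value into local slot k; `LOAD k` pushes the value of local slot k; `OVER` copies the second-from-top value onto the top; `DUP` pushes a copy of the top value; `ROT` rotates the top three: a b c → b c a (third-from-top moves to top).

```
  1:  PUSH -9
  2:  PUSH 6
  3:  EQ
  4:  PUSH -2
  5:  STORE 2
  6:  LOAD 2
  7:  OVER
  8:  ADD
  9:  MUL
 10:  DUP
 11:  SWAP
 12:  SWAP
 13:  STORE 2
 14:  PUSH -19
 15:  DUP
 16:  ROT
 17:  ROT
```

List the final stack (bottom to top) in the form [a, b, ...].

PUSH -9  → [-9]
PUSH 6   → [-9, 6]
EQ       → [0]
PUSH -2  → [0, -2]
STORE 2  → [0]
LOAD 2   → [0, -2]
OVER     → [0, -2, 0]
ADD      → [0, -2]
MUL      → [0]
DUP      → [0, 0]
SWAP     → [0, 0]
SWAP     → [0, 0]
STORE 2  → [0]
PUSH -19 → [0, -19]
DUP      → [0, -19, -19]
ROT      → [-19, -19, 0]
ROT      → [-19, 0, -19]

[-19, 0, -19]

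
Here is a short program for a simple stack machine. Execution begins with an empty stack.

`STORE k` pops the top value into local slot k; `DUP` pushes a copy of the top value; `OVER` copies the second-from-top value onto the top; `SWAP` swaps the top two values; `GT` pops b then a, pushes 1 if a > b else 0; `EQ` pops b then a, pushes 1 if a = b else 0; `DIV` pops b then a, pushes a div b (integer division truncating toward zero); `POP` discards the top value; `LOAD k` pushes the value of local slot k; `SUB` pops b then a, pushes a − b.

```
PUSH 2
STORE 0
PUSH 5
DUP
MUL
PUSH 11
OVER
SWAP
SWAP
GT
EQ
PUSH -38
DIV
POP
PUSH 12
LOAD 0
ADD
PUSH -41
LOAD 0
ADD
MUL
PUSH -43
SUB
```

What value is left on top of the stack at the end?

PUSH 2   : [2]
STORE 0  : []
PUSH 5   : [5]
DUP      : [5, 5]
MUL      : [25]
PUSH 11  : [25, 11]
OVER     : [25, 11, 25]
SWAP     : [25, 25, 11]
SWAP     : [25, 11, 25]
GT       : [25, 0]
EQ       : [0]
PUSH -38 : [0, -38]
DIV      : [0]
POP      : []
PUSH 12  : [12]
LOAD 0   : [12, 2]
ADD      : [14]
PUSH -41 : [14, -41]
LOAD 0   : [14, -41, 2]
ADD      : [14, -39]
MUL      : [-546]
PUSH -43 : [-546, -43]
SUB      : [-503]

-503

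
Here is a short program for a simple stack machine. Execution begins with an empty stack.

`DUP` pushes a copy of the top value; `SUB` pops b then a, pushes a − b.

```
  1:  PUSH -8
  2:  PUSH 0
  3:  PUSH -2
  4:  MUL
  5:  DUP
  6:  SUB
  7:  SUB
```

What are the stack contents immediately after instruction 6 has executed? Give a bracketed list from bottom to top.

PUSH -8 -> -8
PUSH 0  -> -8 0
PUSH -2 -> -8 0 -2
MUL     -> -8 0
DUP     -> -8 0 0
SUB     -> -8 0

[-8, 0]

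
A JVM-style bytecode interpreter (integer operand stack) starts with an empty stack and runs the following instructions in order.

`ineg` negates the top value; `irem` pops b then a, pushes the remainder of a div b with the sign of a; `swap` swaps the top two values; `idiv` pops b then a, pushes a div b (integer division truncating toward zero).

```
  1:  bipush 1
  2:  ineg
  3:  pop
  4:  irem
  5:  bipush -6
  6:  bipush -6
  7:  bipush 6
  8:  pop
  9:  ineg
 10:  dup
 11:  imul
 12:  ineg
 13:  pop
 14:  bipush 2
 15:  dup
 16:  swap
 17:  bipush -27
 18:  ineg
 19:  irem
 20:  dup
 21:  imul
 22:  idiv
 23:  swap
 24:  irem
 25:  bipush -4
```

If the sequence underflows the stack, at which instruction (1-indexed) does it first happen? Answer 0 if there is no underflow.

4

bipush 1 -> 1
ineg     -> -1
pop      -> (empty)
irem  — needs 2 operands, stack has 0 → underflow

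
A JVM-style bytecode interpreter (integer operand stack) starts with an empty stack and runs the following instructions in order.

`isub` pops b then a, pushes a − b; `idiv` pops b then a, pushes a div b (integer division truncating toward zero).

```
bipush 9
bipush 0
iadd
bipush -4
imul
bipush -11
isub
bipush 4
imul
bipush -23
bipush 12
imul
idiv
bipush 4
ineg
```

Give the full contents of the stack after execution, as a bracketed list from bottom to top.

bipush 9   : [9]
bipush 0   : [9, 0]
iadd       : [9]
bipush -4  : [9, -4]
imul       : [-36]
bipush -11 : [-36, -11]
isub       : [-25]
bipush 4   : [-25, 4]
imul       : [-100]
bipush -23 : [-100, -23]
bipush 12  : [-100, -23, 12]
imul       : [-100, -276]
idiv       : [0]
bipush 4   : [0, 4]
ineg       : [0, -4]

[0, -4]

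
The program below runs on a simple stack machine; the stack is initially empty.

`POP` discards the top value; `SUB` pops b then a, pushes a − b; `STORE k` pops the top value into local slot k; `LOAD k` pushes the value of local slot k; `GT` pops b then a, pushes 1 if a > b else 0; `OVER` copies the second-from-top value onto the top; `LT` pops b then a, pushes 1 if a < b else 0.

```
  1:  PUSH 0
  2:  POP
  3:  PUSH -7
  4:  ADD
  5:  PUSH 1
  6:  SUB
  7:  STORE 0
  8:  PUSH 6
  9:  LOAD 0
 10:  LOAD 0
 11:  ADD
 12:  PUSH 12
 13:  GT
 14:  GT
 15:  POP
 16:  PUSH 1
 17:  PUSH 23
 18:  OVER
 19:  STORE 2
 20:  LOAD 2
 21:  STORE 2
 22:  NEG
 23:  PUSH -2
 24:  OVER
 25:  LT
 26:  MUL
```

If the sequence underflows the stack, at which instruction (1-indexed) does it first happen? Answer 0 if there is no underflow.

PUSH 0   [0]
POP      []
PUSH -7  [-7]
ADD  — needs 2 operands, stack has 1 → underflow

4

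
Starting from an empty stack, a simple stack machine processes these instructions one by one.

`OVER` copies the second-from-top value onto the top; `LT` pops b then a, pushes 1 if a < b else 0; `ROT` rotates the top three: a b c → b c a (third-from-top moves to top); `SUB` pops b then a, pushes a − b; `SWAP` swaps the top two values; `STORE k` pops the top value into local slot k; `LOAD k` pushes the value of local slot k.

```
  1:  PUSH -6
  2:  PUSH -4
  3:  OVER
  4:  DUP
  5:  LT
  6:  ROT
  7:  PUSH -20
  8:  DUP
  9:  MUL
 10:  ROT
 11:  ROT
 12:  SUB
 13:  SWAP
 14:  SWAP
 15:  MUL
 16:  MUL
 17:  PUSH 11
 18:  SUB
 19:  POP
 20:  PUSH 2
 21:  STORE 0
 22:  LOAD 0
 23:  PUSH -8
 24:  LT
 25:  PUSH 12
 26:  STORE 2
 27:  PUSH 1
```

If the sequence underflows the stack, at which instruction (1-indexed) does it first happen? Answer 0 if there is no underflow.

0

PUSH -6  -> -6
PUSH -4  -> -6 -4
OVER     -> -6 -4 -6
DUP      -> -6 -4 -6 -6
LT       -> -6 -4 0
ROT      -> -4 0 -6
PUSH -20 -> -4 0 -6 -20
DUP      -> -4 0 -6 -20 -20
MUL      -> -4 0 -6 400
ROT      -> -4 -6 400 0
ROT      -> -4 400 0 -6
SUB      -> -4 400 6
SWAP     -> -4 6 400
SWAP     -> -4 400 6
MUL      -> -4 2400
MUL      -> -9600
PUSH 11  -> -9600 11
SUB      -> -9611
POP      -> (empty)
PUSH 2   -> 2
STORE 0  -> (empty)
LOAD 0   -> 2
PUSH -8  -> 2 -8
LT       -> 0
PUSH 12  -> 0 12
STORE 2  -> 0
PUSH 1   -> 0 1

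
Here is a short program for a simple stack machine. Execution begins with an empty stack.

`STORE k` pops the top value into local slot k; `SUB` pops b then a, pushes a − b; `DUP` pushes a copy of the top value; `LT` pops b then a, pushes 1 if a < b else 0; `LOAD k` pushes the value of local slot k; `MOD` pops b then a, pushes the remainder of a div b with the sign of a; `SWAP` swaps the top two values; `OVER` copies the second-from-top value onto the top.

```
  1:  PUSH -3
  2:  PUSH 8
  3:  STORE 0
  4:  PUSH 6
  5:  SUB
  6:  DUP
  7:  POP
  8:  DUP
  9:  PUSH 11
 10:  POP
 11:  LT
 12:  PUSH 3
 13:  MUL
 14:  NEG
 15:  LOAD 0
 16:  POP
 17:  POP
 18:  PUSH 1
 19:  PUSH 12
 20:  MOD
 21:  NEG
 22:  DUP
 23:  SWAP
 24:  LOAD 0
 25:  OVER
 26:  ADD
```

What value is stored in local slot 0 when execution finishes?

PUSH -3 -> [-3]
PUSH 8  -> [-3, 8]
STORE 0 -> [-3]
PUSH 6  -> [-3, 6]
SUB     -> [-9]
DUP     -> [-9, -9]
POP     -> [-9]
DUP     -> [-9, -9]
PUSH 11 -> [-9, -9, 11]
POP     -> [-9, -9]
LT      -> [0]
PUSH 3  -> [0, 3]
MUL     -> [0]
NEG     -> [0]
LOAD 0  -> [0, 8]
POP     -> [0]
POP     -> []
PUSH 1  -> [1]
PUSH 12 -> [1, 12]
MOD     -> [1]
NEG     -> [-1]
DUP     -> [-1, -1]
SWAP    -> [-1, -1]
LOAD 0  -> [-1, -1, 8]
OVER    -> [-1, -1, 8, -1]
ADD     -> [-1, -1, 7]

8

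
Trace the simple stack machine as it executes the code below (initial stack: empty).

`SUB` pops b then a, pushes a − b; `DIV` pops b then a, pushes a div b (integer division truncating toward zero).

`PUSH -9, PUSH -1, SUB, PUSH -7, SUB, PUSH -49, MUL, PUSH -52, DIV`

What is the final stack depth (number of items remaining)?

1

PUSH -9  -> [-9]
PUSH -1  -> [-9, -1]
SUB      -> [-8]
PUSH -7  -> [-8, -7]
SUB      -> [-1]
PUSH -49 -> [-1, -49]
MUL      -> [49]
PUSH -52 -> [49, -52]
DIV      -> [0]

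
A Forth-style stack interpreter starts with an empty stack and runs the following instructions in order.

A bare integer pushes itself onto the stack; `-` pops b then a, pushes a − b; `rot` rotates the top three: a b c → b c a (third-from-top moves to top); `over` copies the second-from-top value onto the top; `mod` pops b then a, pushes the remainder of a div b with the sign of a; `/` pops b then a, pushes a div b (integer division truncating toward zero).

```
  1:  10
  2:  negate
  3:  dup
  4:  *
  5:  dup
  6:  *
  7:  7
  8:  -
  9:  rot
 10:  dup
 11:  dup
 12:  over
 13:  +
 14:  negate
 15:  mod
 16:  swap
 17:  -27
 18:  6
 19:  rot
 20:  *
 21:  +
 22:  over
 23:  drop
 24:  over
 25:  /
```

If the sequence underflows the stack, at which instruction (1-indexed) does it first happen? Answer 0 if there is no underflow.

10     : 10
negate : -10
dup    : -10 -10
*      : 100
dup    : 100 100
*      : 10000
7      : 10000 7
-      : 9993
rot  — needs 3 operands, stack has 1 → underflow

9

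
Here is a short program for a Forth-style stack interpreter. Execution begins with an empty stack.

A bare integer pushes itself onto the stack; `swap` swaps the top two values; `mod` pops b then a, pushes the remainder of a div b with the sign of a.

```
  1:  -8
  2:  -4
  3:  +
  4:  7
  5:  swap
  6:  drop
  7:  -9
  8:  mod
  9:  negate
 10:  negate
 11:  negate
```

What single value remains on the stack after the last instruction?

-8     → [-8]
-4     → [-8, -4]
+      → [-12]
7      → [-12, 7]
swap   → [7, -12]
drop   → [7]
-9     → [7, -9]
mod    → [7]
negate → [-7]
negate → [7]
negate → [-7]

-7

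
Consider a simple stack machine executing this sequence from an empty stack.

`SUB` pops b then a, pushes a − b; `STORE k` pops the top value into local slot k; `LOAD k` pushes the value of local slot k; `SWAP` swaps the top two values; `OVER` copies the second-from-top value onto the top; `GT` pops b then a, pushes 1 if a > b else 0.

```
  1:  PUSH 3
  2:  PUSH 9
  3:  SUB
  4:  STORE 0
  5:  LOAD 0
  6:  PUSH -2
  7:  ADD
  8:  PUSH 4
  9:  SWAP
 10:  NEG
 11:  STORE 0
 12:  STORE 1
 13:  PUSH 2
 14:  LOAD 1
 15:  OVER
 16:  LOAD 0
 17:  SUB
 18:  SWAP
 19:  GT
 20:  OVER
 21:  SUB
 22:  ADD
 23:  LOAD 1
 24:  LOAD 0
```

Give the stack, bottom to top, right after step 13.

[2]

PUSH 3  -> 3
PUSH 9  -> 3 9
SUB     -> -6
STORE 0 -> (empty)
LOAD 0  -> -6
PUSH -2 -> -6 -2
ADD     -> -8
PUSH 4  -> -8 4
SWAP    -> 4 -8
NEG     -> 4 8
STORE 0 -> 4
STORE 1 -> (empty)
PUSH 2  -> 2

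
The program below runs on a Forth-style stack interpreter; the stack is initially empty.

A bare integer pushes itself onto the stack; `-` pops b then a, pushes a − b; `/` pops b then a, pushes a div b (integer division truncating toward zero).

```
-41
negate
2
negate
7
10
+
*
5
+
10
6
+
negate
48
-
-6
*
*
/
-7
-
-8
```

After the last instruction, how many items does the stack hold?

2

-41    → [-41]
negate → [41]
2      → [41, 2]
negate → [41, -2]
7      → [41, -2, 7]
10     → [41, -2, 7, 10]
+      → [41, -2, 17]
*      → [41, -34]
5      → [41, -34, 5]
+      → [41, -29]
10     → [41, -29, 10]
6      → [41, -29, 10, 6]
+      → [41, -29, 16]
negate → [41, -29, -16]
48     → [41, -29, -16, 48]
-      → [41, -29, -64]
-6     → [41, -29, -64, -6]
*      → [41, -29, 384]
*      → [41, -11136]
/      → [0]
-7     → [0, -7]
-      → [7]
-8     → [7, -8]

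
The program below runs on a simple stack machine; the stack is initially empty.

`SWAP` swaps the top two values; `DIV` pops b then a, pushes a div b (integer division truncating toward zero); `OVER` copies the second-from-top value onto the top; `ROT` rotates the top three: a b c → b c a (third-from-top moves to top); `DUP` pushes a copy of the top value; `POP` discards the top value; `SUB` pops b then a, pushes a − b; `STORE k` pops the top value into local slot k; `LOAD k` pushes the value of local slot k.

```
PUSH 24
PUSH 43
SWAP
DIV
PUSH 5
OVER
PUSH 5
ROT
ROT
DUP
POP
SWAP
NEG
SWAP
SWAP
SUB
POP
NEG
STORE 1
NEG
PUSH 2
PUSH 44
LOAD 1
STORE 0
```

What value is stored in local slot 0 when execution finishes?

PUSH 24 : 24
PUSH 43 : 24 43
SWAP    : 43 24
DIV     : 1
PUSH 5  : 1 5
OVER    : 1 5 1
PUSH 5  : 1 5 1 5
ROT     : 1 1 5 5
ROT     : 1 5 5 1
DUP     : 1 5 5 1 1
POP     : 1 5 5 1
SWAP    : 1 5 1 5
NEG     : 1 5 1 -5
SWAP    : 1 5 -5 1
SWAP    : 1 5 1 -5
SUB     : 1 5 6
POP     : 1 5
NEG     : 1 -5
STORE 1 : 1
NEG     : -1
PUSH 2  : -1 2
PUSH 44 : -1 2 44
LOAD 1  : -1 2 44 -5
STORE 0 : -1 2 44

-5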